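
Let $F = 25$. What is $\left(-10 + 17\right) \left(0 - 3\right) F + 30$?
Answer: $-495$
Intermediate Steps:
$\left(-10 + 17\right) \left(0 - 3\right) F + 30 = \left(-10 + 17\right) \left(0 - 3\right) 25 + 30 = 7 \left(-3\right) 25 + 30 = \left(-21\right) 25 + 30 = -525 + 30 = -495$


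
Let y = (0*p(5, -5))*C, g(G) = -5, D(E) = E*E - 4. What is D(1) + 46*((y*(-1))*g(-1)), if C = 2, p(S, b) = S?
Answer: -3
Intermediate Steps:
D(E) = -4 + E**2 (D(E) = E**2 - 4 = -4 + E**2)
y = 0 (y = (0*5)*2 = 0*2 = 0)
D(1) + 46*((y*(-1))*g(-1)) = (-4 + 1**2) + 46*((0*(-1))*(-5)) = (-4 + 1) + 46*(0*(-5)) = -3 + 46*0 = -3 + 0 = -3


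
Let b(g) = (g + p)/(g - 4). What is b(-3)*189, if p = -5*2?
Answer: 351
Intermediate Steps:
p = -10
b(g) = (-10 + g)/(-4 + g) (b(g) = (g - 10)/(g - 4) = (-10 + g)/(-4 + g))
b(-3)*189 = ((-10 - 3)/(-4 - 3))*189 = (-13/(-7))*189 = -1/7*(-13)*189 = (13/7)*189 = 351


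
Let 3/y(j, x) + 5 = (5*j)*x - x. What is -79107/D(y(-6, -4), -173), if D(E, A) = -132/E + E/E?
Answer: 26369/1745 ≈ 15.111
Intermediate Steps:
y(j, x) = 3/(-5 - x + 5*j*x) (y(j, x) = 3/(-5 + ((5*j)*x - x)) = 3/(-5 + (5*j*x - x)) = 3/(-5 + (-x + 5*j*x)) = 3/(-5 - x + 5*j*x))
D(E, A) = 1 - 132/E (D(E, A) = -132/E + 1 = 1 - 132/E)
-79107/D(y(-6, -4), -173) = -79107*3/((-132 + 3/(-5 - 1*(-4) + 5*(-6)*(-4)))*(-5 - 1*(-4) + 5*(-6)*(-4))) = -79107*3/((-132 + 3/(-5 + 4 + 120))*(-5 + 4 + 120)) = -79107*3/(119*(-132 + 3/119)) = -79107/((119/3)*(-15705/119)) = -79107/(-5235) = -79107*(-1/5235) = 26369/1745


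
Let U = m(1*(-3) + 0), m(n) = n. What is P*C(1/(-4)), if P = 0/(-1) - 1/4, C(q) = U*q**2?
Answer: 3/64 ≈ 0.046875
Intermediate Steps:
U = -3 (U = 1*(-3) + 0 = -3 + 0 = -3)
C(q) = -3*q**2
P = -1/4 (P = 0*(-1) - 1*1/4 = 0 - 1/4 = -1/4 ≈ -0.25000)
P*C(1/(-4)) = -(-3)*(1/(-4))**2/4 = -(-3)*(1*(-1/4))**2/4 = -(-3)*(-1/4)**2/4 = -(-3)/(4*16) = -1/4*(-3/16) = 3/64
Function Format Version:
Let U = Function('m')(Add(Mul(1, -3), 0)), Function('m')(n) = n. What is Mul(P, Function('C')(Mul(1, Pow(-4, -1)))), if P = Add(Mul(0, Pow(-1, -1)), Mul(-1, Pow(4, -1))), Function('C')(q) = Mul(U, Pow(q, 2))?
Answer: Rational(3, 64) ≈ 0.046875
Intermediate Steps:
U = -3 (U = Add(Mul(1, -3), 0) = Add(-3, 0) = -3)
Function('C')(q) = Mul(-3, Pow(q, 2))
P = Rational(-1, 4) (P = Add(Mul(0, -1), Mul(-1, Rational(1, 4))) = Add(0, Rational(-1, 4)) = Rational(-1, 4) ≈ -0.25000)
Mul(P, Function('C')(Mul(1, Pow(-4, -1)))) = Mul(Rational(-1, 4), Mul(-3, Pow(Mul(1, Pow(-4, -1)), 2))) = Mul(Rational(-1, 4), Mul(-3, Pow(Mul(1, Rational(-1, 4)), 2))) = Mul(Rational(-1, 4), Mul(-3, Pow(Rational(-1, 4), 2))) = Mul(Rational(-1, 4), Mul(-3, Rational(1, 16))) = Mul(Rational(-1, 4), Rational(-3, 16)) = Rational(3, 64)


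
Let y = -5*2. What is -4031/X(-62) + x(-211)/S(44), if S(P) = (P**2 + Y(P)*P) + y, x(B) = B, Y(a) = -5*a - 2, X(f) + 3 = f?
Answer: 31624817/509730 ≈ 62.042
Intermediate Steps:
y = -10
X(f) = -3 + f
Y(a) = -2 - 5*a
S(P) = -10 + P**2 + P*(-2 - 5*P) (S(P) = (P**2 + (-2 - 5*P)*P) - 10 = (P**2 + P*(-2 - 5*P)) - 10 = -10 + P**2 + P*(-2 - 5*P))
-4031/X(-62) + x(-211)/S(44) = -4031/(-3 - 62) - 211/(-10 + 44**2 - 1*44*(2 + 5*44)) = -4031/(-65) - 211/(-10 + 1936 - 1*44*(2 + 220)) = -4031*(-1/65) - 211/(-10 + 1936 - 1*44*222) = 4031/65 - 211/(-10 + 1936 - 9768) = 4031/65 - 211/(-7842) = 4031/65 - 211*(-1/7842) = 4031/65 + 211/7842 = 31624817/509730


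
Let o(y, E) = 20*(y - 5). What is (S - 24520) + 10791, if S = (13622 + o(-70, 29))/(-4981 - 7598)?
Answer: -172709213/12579 ≈ -13730.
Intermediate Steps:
o(y, E) = -100 + 20*y (o(y, E) = 20*(-5 + y) = -100 + 20*y)
S = -12122/12579 (S = (13622 + (-100 + 20*(-70)))/(-4981 - 7598) = (13622 + (-100 - 1400))/(-12579) = (13622 - 1500)*(-1/12579) = 12122*(-1/12579) = -12122/12579 ≈ -0.96367)
(S - 24520) + 10791 = (-12122/12579 - 24520) + 10791 = -308449202/12579 + 10791 = -172709213/12579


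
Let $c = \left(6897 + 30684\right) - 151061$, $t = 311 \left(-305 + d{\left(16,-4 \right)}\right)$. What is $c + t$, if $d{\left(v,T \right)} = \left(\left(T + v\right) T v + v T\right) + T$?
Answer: $-468331$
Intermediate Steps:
$d{\left(v,T \right)} = T + T v + T v \left(T + v\right)$ ($d{\left(v,T \right)} = \left(T \left(T + v\right) v + T v\right) + T = \left(T v \left(T + v\right) + T v\right) + T = \left(T v + T v \left(T + v\right)\right) + T = T + T v + T v \left(T + v\right)$)
$t = -354851$ ($t = 311 \left(-305 - 4 \left(1 + 16 + 16^{2} - 64\right)\right) = 311 \left(-305 - 4 \left(1 + 16 + 256 - 64\right)\right) = 311 \left(-305 - 836\right) = 311 \left(-1141\right) = -354851$)
$c = -113480$ ($c = 37581 - 151061 = -113480$)
$c + t = -113480 - 354851 = -468331$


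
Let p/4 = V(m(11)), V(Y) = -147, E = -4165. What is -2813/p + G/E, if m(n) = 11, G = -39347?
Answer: 711269/49980 ≈ 14.231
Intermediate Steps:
p = -588 (p = 4*(-147) = -588)
-2813/p + G/E = -2813/(-588) - 39347/(-4165) = -2813*(-1/588) - 39347*(-1/4165) = 2813/588 + 803/85 = 711269/49980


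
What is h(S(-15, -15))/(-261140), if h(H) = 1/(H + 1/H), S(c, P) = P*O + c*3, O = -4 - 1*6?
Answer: -21/575865928 ≈ -3.6467e-8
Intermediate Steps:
O = -10 (O = -4 - 6 = -10)
S(c, P) = -10*P + 3*c (S(c, P) = P*(-10) + c*3 = -10*P + 3*c)
h(S(-15, -15))/(-261140) = ((-10*(-15) + 3*(-15))/(1 + (-10*(-15) + 3*(-15))²))/(-261140) = ((150 - 45)/(1 + (150 - 45)²))*(-1/261140) = (105/(1 + 105²))*(-1/261140) = (105/(1 + 11025))*(-1/261140) = (105/11026)*(-1/261140) = -21/575865928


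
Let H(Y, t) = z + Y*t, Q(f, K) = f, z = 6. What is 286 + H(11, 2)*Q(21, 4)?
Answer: 874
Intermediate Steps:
H(Y, t) = 6 + Y*t
286 + H(11, 2)*Q(21, 4) = 286 + (6 + 11*2)*21 = 286 + (6 + 22)*21 = 286 + 28*21 = 286 + 588 = 874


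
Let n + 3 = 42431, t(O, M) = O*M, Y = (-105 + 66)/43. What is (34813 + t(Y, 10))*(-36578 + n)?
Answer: 8754928650/43 ≈ 2.0360e+8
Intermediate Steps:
Y = -39/43 (Y = -39*1/43 = -39/43 ≈ -0.90698)
t(O, M) = M*O
n = 42428 (n = -3 + 42431 = 42428)
(34813 + t(Y, 10))*(-36578 + n) = (34813 + 10*(-39/43))*(-36578 + 42428) = (34813 - 390/43)*5850 = (1496569/43)*5850 = 8754928650/43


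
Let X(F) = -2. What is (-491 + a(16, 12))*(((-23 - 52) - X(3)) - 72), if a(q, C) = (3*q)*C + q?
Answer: -14645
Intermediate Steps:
a(q, C) = q + 3*C*q (a(q, C) = 3*C*q + q = q + 3*C*q)
(-491 + a(16, 12))*(((-23 - 52) - X(3)) - 72) = (-491 + 16*(1 + 3*12))*(((-23 - 52) - 1*(-2)) - 72) = (-491 + 16*(1 + 36))*((-75 + 2) - 72) = (-491 + 16*37)*(-73 - 72) = (-491 + 592)*(-145) = 101*(-145) = -14645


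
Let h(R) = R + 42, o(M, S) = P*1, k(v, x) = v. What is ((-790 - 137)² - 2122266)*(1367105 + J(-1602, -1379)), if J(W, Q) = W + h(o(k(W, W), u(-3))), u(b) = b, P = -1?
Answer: -1724596042728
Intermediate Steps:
o(M, S) = -1 (o(M, S) = -1*1 = -1)
h(R) = 42 + R
J(W, Q) = 41 + W (J(W, Q) = W + (42 - 1) = W + 41 = 41 + W)
((-790 - 137)² - 2122266)*(1367105 + J(-1602, -1379)) = ((-790 - 137)² - 2122266)*(1367105 + (41 - 1602)) = ((-927)² - 2122266)*(1367105 - 1561) = (859329 - 2122266)*1365544 = -1262937*1365544 = -1724596042728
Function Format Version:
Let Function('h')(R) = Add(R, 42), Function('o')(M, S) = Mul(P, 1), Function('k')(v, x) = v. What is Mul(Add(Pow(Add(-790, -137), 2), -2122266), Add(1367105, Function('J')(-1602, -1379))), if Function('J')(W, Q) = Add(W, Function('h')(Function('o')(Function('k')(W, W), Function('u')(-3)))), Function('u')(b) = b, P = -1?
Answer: -1724596042728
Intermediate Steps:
Function('o')(M, S) = -1 (Function('o')(M, S) = Mul(-1, 1) = -1)
Function('h')(R) = Add(42, R)
Function('J')(W, Q) = Add(41, W) (Function('J')(W, Q) = Add(W, Add(42, -1)) = Add(W, 41) = Add(41, W))
Mul(Add(Pow(Add(-790, -137), 2), -2122266), Add(1367105, Function('J')(-1602, -1379))) = Mul(Add(Pow(Add(-790, -137), 2), -2122266), Add(1367105, Add(41, -1602))) = Mul(Add(Pow(-927, 2), -2122266), Add(1367105, -1561)) = Mul(Add(859329, -2122266), 1365544) = Mul(-1262937, 1365544) = -1724596042728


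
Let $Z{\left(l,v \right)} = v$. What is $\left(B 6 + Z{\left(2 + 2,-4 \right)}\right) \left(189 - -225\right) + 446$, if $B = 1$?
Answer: $1274$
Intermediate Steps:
$\left(B 6 + Z{\left(2 + 2,-4 \right)}\right) \left(189 - -225\right) + 446 = \left(1 \cdot 6 - 4\right) \left(189 - -225\right) + 446 = \left(6 - 4\right) \left(189 + 225\right) + 446 = 2 \cdot 414 + 446 = 828 + 446 = 1274$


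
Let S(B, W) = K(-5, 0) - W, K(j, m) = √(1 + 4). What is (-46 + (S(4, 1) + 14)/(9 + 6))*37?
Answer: -25049/15 + 37*√5/15 ≈ -1664.4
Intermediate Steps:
K(j, m) = √5
S(B, W) = √5 - W
(-46 + (S(4, 1) + 14)/(9 + 6))*37 = (-46 + ((√5 - 1*1) + 14)/(9 + 6))*37 = (-46 + ((√5 - 1) + 14)/15)*37 = (-46 + ((-1 + √5) + 14)*(1/15))*37 = (-46 + (13 + √5)*(1/15))*37 = (-46 + (13/15 + √5/15))*37 = (-677/15 + √5/15)*37 = -25049/15 + 37*√5/15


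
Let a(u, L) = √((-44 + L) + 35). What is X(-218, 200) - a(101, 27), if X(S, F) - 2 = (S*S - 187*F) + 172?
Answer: 10298 - 3*√2 ≈ 10294.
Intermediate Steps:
X(S, F) = 174 + S² - 187*F (X(S, F) = 2 + ((S*S - 187*F) + 172) = 2 + ((S² - 187*F) + 172) = 2 + (172 + S² - 187*F) = 174 + S² - 187*F)
a(u, L) = √(-9 + L)
X(-218, 200) - a(101, 27) = (174 + (-218)² - 187*200) - √(-9 + 27) = (174 + 47524 - 37400) - √18 = 10298 - 3*√2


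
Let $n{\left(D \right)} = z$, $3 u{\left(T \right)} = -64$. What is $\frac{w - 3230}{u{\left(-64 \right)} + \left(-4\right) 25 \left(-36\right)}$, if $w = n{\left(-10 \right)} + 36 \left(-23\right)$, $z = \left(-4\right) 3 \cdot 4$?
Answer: $- \frac{6159}{5368} \approx -1.1474$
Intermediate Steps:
$z = -48$ ($z = \left(-12\right) 4 = -48$)
$u{\left(T \right)} = - \frac{64}{3}$ ($u{\left(T \right)} = \frac{1}{3} \left(-64\right) = - \frac{64}{3}$)
$n{\left(D \right)} = -48$
$w = -876$ ($w = -48 + 36 \left(-23\right) = -48 - 828 = -876$)
$\frac{w - 3230}{u{\left(-64 \right)} + \left(-4\right) 25 \left(-36\right)} = \frac{-876 - 3230}{- \frac{64}{3} + \left(-4\right) 25 \left(-36\right)} = - \frac{4106}{- \frac{64}{3} - -3600} = - \frac{4106}{- \frac{64}{3} + 3600} = - \frac{4106}{\frac{10736}{3}} = \left(-4106\right) \frac{3}{10736} = - \frac{6159}{5368}$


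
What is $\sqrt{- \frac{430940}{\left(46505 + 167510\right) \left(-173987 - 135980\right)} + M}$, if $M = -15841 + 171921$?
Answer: $\frac{2 \sqrt{6868574345632972140333067}}{13267517501} \approx 395.07$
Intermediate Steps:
$M = 156080$
$\sqrt{- \frac{430940}{\left(46505 + 167510\right) \left(-173987 - 135980\right)} + M} = \sqrt{- \frac{430940}{\left(46505 + 167510\right) \left(-173987 - 135980\right)} + 156080} = \sqrt{- \frac{430940}{214015 \left(-309967\right)} + 156080} = \sqrt{- \frac{430940}{-66337587505} + 156080} = \sqrt{\left(-430940\right) \left(- \frac{1}{66337587505}\right) + 156080} = \sqrt{\frac{86188}{13267517501} + 156080} = \sqrt{\frac{2070794131642268}{13267517501}} = \frac{2 \sqrt{6868574345632972140333067}}{13267517501}$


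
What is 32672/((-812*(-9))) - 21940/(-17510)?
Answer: 18310606/3199077 ≈ 5.7237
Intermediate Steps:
32672/((-812*(-9))) - 21940/(-17510) = 32672/7308 - 21940*(-1/17510) = 32672*(1/7308) + 2194/1751 = 8168/1827 + 2194/1751 = 18310606/3199077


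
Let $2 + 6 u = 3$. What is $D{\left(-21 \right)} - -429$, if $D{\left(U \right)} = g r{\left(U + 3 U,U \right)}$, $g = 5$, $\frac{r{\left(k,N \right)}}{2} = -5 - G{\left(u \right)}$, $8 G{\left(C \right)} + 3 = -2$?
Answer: $\frac{1541}{4} \approx 385.25$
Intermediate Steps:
$u = \frac{1}{6}$ ($u = - \frac{1}{3} + \frac{1}{6} \cdot 3 = - \frac{1}{3} + \frac{1}{2} = \frac{1}{6} \approx 0.16667$)
$G{\left(C \right)} = - \frac{5}{8}$ ($G{\left(C \right)} = - \frac{3}{8} + \frac{1}{8} \left(-2\right) = - \frac{3}{8} - \frac{1}{4} = - \frac{5}{8}$)
$r{\left(k,N \right)} = - \frac{35}{4}$ ($r{\left(k,N \right)} = 2 \left(-5 - - \frac{5}{8}\right) = 2 \left(-5 + \frac{5}{8}\right) = 2 \left(- \frac{35}{8}\right) = - \frac{35}{4}$)
$D{\left(U \right)} = - \frac{175}{4}$ ($D{\left(U \right)} = 5 \left(- \frac{35}{4}\right) = - \frac{175}{4}$)
$D{\left(-21 \right)} - -429 = - \frac{175}{4} - -429 = - \frac{175}{4} + 429 = \frac{1541}{4}$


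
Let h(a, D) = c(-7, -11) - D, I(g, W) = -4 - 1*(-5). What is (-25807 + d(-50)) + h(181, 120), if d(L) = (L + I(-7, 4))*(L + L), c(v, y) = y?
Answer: -21038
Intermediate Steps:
I(g, W) = 1 (I(g, W) = -4 + 5 = 1)
h(a, D) = -11 - D
d(L) = 2*L*(1 + L) (d(L) = (L + 1)*(L + L) = (1 + L)*(2*L) = 2*L*(1 + L))
(-25807 + d(-50)) + h(181, 120) = (-25807 + 2*(-50)*(1 - 50)) + (-11 - 1*120) = (-25807 + 2*(-50)*(-49)) + (-11 - 120) = (-25807 + 4900) - 131 = -20907 - 131 = -21038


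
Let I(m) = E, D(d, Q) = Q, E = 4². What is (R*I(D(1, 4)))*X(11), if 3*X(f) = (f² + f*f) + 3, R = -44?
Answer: -172480/3 ≈ -57493.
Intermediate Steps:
E = 16
I(m) = 16
X(f) = 1 + 2*f²/3 (X(f) = ((f² + f*f) + 3)/3 = ((f² + f²) + 3)/3 = (2*f² + 3)/3 = (3 + 2*f²)/3 = 1 + 2*f²/3)
(R*I(D(1, 4)))*X(11) = (-44*16)*(1 + (⅔)*11²) = -704*(1 + (⅔)*121) = -704*(1 + 242/3) = -704*245/3 = -172480/3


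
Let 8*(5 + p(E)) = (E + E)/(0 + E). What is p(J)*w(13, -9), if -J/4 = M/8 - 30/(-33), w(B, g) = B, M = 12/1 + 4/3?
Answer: -247/4 ≈ -61.750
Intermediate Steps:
M = 40/3 (M = 12*1 + 4*(1/3) = 12 + 4/3 = 40/3 ≈ 13.333)
J = -340/33 (J = -4*((40/3)/8 - 30/(-33)) = -4*((40/3)*(1/8) - 30*(-1/33)) = -4*(5/3 + 10/11) = -4*85/33 = -340/33 ≈ -10.303)
p(E) = -19/4 (p(E) = -5 + ((E + E)/(0 + E))/8 = -5 + ((2*E)/E)/8 = -5 + (1/8)*2 = -5 + 1/4 = -19/4)
p(J)*w(13, -9) = -19/4*13 = -247/4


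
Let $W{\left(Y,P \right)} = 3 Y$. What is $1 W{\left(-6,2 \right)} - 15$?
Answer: $-33$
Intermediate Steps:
$1 W{\left(-6,2 \right)} - 15 = 1 \cdot 3 \left(-6\right) - 15 = 1 \left(-18\right) - 15 = -18 - 15 = -33$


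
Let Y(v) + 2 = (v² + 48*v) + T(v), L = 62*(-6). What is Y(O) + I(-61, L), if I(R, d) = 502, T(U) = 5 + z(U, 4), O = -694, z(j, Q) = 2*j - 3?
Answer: 447438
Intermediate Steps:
z(j, Q) = -3 + 2*j
L = -372
T(U) = 2 + 2*U (T(U) = 5 + (-3 + 2*U) = 2 + 2*U)
Y(v) = v² + 50*v (Y(v) = -2 + ((v² + 48*v) + (2 + 2*v)) = -2 + (2 + v² + 50*v) = v² + 50*v)
Y(O) + I(-61, L) = -694*(50 - 694) + 502 = -694*(-644) + 502 = 446936 + 502 = 447438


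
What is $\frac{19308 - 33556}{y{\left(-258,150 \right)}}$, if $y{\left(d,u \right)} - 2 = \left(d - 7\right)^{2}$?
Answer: $- \frac{14248}{70227} \approx -0.20288$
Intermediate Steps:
$y{\left(d,u \right)} = 2 + \left(-7 + d\right)^{2}$ ($y{\left(d,u \right)} = 2 + \left(d - 7\right)^{2} = 2 + \left(-7 + d\right)^{2}$)
$\frac{19308 - 33556}{y{\left(-258,150 \right)}} = \frac{19308 - 33556}{2 + \left(-7 - 258\right)^{2}} = \frac{19308 - 33556}{2 + \left(-265\right)^{2}} = - \frac{14248}{2 + 70225} = - \frac{14248}{70227}$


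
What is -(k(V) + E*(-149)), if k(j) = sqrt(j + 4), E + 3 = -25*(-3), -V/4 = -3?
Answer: 10724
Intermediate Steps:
V = 12 (V = -4*(-3) = 12)
E = 72 (E = -3 - 25*(-3) = -3 + 75 = 72)
k(j) = sqrt(4 + j)
-(k(V) + E*(-149)) = -(sqrt(4 + 12) + 72*(-149)) = -(sqrt(16) - 10728) = -(4 - 10728) = -1*(-10724) = 10724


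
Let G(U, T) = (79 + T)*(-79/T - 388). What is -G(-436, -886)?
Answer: -277357023/886 ≈ -3.1304e+5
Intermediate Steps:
G(U, T) = (-388 - 79/T)*(79 + T) (G(U, T) = (79 + T)*(-388 - 79/T) = (-388 - 79/T)*(79 + T))
-G(-436, -886) = -(-30731 - 6241/(-886) - 388*(-886)) = -(-30731 - 6241*(-1/886) + 343768) = -(-30731 + 6241/886 + 343768) = -1*277357023/886 = -277357023/886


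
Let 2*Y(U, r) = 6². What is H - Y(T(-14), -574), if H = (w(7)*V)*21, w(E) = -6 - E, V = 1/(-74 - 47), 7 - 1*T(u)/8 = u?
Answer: -1905/121 ≈ -15.744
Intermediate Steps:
T(u) = 56 - 8*u
V = -1/121 (V = 1/(-121) = -1/121 ≈ -0.0082645)
Y(U, r) = 18 (Y(U, r) = (½)*6² = (½)*36 = 18)
H = 273/121 (H = ((-6 - 1*7)*(-1/121))*21 = ((-6 - 7)*(-1/121))*21 = -13*(-1/121)*21 = (13/121)*21 = 273/121 ≈ 2.2562)
H - Y(T(-14), -574) = 273/121 - 1*18 = 273/121 - 18 = -1905/121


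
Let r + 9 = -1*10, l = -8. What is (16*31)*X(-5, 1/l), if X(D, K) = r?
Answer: -9424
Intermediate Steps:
r = -19 (r = -9 - 1*10 = -9 - 10 = -19)
X(D, K) = -19
(16*31)*X(-5, 1/l) = (16*31)*(-19) = 496*(-19) = -9424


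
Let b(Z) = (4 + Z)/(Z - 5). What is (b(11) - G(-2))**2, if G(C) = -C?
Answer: 1/4 ≈ 0.25000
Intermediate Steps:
b(Z) = (4 + Z)/(-5 + Z)
(b(11) - G(-2))**2 = ((4 + 11)/(-5 + 11) - (-1)*(-2))**2 = (15/6 - 1*2)**2 = ((1/6)*15 - 2)**2 = (5/2 - 2)**2 = (1/2)**2 = 1/4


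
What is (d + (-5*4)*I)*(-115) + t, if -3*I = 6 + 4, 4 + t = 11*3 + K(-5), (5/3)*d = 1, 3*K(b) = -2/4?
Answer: -46241/6 ≈ -7706.8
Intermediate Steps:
K(b) = -⅙ (K(b) = (-2/4)/3 = (-2*¼)/3 = (⅓)*(-½) = -⅙)
d = ⅗ (d = (⅗)*1 = ⅗ ≈ 0.60000)
t = 173/6 (t = -4 + (11*3 - ⅙) = -4 + (33 - ⅙) = -4 + 197/6 = 173/6 ≈ 28.833)
I = -10/3 (I = -(6 + 4)/3 = -⅓*10 = -10/3 ≈ -3.3333)
(d + (-5*4)*I)*(-115) + t = (⅗ - 5*4*(-10/3))*(-115) + 173/6 = (⅗ - 20*(-10/3))*(-115) + 173/6 = (⅗ + 200/3)*(-115) + 173/6 = (1009/15)*(-115) + 173/6 = -23207/3 + 173/6 = -46241/6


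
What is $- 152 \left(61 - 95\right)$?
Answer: $5168$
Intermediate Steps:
$- 152 \left(61 - 95\right) = \left(-152\right) \left(-34\right) = 5168$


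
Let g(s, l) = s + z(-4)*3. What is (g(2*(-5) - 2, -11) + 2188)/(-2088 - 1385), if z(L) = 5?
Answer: -2191/3473 ≈ -0.63087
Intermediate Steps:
g(s, l) = 15 + s (g(s, l) = s + 5*3 = s + 15 = 15 + s)
(g(2*(-5) - 2, -11) + 2188)/(-2088 - 1385) = ((15 + (2*(-5) - 2)) + 2188)/(-2088 - 1385) = ((15 + (-10 - 2)) + 2188)/(-3473) = ((15 - 12) + 2188)*(-1/3473) = (3 + 2188)*(-1/3473) = 2191*(-1/3473) = -2191/3473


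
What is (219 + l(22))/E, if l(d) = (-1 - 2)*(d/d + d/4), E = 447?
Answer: 133/298 ≈ 0.44631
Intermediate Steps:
l(d) = -3 - 3*d/4 (l(d) = -3*(1 + d*(¼)) = -3*(1 + d/4) = -3 - 3*d/4)
(219 + l(22))/E = (219 + (-3 - ¾*22))/447 = (219 + (-3 - 33/2))*(1/447) = (219 - 39/2)*(1/447) = (399/2)*(1/447) = 133/298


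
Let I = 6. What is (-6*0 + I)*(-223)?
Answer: -1338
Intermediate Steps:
(-6*0 + I)*(-223) = (-6*0 + 6)*(-223) = (0 + 6)*(-223) = 6*(-223) = -1338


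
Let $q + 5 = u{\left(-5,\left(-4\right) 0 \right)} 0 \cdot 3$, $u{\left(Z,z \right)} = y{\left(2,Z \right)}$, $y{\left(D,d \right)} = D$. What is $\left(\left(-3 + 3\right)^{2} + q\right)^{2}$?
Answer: $25$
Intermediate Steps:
$u{\left(Z,z \right)} = 2$
$q = -5$ ($q = -5 + 2 \cdot 0 \cdot 3 = -5 + 0 \cdot 3 = -5 + 0 = -5$)
$\left(\left(-3 + 3\right)^{2} + q\right)^{2} = \left(\left(-3 + 3\right)^{2} - 5\right)^{2} = \left(0^{2} - 5\right)^{2} = \left(0 - 5\right)^{2} = \left(-5\right)^{2} = 25$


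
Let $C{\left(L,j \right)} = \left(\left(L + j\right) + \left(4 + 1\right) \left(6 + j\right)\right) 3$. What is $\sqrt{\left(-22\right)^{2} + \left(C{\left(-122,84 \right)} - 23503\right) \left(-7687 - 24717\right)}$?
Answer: $16 \sqrt{2818517} \approx 26862.0$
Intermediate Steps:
$C{\left(L,j \right)} = 90 + 3 L + 18 j$ ($C{\left(L,j \right)} = \left(\left(L + j\right) + 5 \left(6 + j\right)\right) 3 = \left(\left(L + j\right) + \left(30 + 5 j\right)\right) 3 = \left(30 + L + 6 j\right) 3 = 90 + 3 L + 18 j$)
$\sqrt{\left(-22\right)^{2} + \left(C{\left(-122,84 \right)} - 23503\right) \left(-7687 - 24717\right)} = \sqrt{\left(-22\right)^{2} + \left(\left(90 + 3 \left(-122\right) + 18 \cdot 84\right) - 23503\right) \left(-7687 - 24717\right)} = \sqrt{484 + \left(\left(90 - 366 + 1512\right) - 23503\right) \left(-32404\right)} = \sqrt{484 + \left(1236 - 23503\right) \left(-32404\right)} = \sqrt{484 - -721539868} = \sqrt{484 + 721539868} = \sqrt{721540352} = 16 \sqrt{2818517}$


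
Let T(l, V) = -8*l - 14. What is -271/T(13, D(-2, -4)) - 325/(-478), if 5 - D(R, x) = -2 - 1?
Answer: 41972/14101 ≈ 2.9765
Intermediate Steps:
D(R, x) = 8 (D(R, x) = 5 - (-2 - 1) = 5 - 1*(-3) = 5 + 3 = 8)
T(l, V) = -14 - 8*l
-271/T(13, D(-2, -4)) - 325/(-478) = -271/(-14 - 8*13) - 325/(-478) = -271/(-14 - 104) - 325*(-1/478) = -271/(-118) + 325/478 = -271*(-1/118) + 325/478 = 271/118 + 325/478 = 41972/14101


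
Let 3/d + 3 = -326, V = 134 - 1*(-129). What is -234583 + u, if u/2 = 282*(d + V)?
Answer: -603793/7 ≈ -86256.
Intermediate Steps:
V = 263 (V = 134 + 129 = 263)
d = -3/329 (d = 3/(-3 - 326) = 3/(-329) = 3*(-1/329) = -3/329 ≈ -0.0091185)
u = 1038288/7 (u = 2*(282*(-3/329 + 263)) = 2*(282*(86524/329)) = 2*(519144/7) = 1038288/7 ≈ 1.4833e+5)
-234583 + u = -234583 + 1038288/7 = -603793/7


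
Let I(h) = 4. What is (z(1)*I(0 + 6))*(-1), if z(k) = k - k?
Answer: 0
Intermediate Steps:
z(k) = 0
(z(1)*I(0 + 6))*(-1) = (0*4)*(-1) = 0*(-1) = 0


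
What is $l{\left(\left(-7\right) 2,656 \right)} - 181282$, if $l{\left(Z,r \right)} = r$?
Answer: $-180626$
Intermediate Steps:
$l{\left(\left(-7\right) 2,656 \right)} - 181282 = 656 - 181282 = -180626$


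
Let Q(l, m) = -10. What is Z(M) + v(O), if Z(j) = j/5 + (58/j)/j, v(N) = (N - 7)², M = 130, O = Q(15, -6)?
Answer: 2661779/8450 ≈ 315.00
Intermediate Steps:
O = -10
v(N) = (-7 + N)²
Z(j) = 58/j² + j/5 (Z(j) = j*(⅕) + 58/j² = j/5 + 58/j² = 58/j² + j/5)
Z(M) + v(O) = (58/130² + (⅕)*130) + (-7 - 10)² = (58*(1/16900) + 26) + (-17)² = (29/8450 + 26) + 289 = 219729/8450 + 289 = 2661779/8450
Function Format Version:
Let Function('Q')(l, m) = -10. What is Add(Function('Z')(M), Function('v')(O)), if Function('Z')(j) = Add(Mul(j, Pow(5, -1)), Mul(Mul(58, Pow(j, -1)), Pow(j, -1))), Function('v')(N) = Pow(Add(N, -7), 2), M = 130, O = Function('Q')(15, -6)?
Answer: Rational(2661779, 8450) ≈ 315.00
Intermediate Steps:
O = -10
Function('v')(N) = Pow(Add(-7, N), 2)
Function('Z')(j) = Add(Mul(58, Pow(j, -2)), Mul(Rational(1, 5), j)) (Function('Z')(j) = Add(Mul(j, Rational(1, 5)), Mul(58, Pow(j, -2))) = Add(Mul(Rational(1, 5), j), Mul(58, Pow(j, -2))) = Add(Mul(58, Pow(j, -2)), Mul(Rational(1, 5), j)))
Add(Function('Z')(M), Function('v')(O)) = Add(Add(Mul(58, Pow(130, -2)), Mul(Rational(1, 5), 130)), Pow(Add(-7, -10), 2)) = Add(Add(Mul(58, Rational(1, 16900)), 26), Pow(-17, 2)) = Add(Add(Rational(29, 8450), 26), 289) = Add(Rational(219729, 8450), 289) = Rational(2661779, 8450)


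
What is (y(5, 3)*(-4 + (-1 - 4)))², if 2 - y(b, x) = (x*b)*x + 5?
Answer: 186624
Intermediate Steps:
y(b, x) = -3 - b*x² (y(b, x) = 2 - ((x*b)*x + 5) = 2 - ((b*x)*x + 5) = 2 - (b*x² + 5) = 2 - (5 + b*x²) = 2 + (-5 - b*x²) = -3 - b*x²)
(y(5, 3)*(-4 + (-1 - 4)))² = ((-3 - 1*5*3²)*(-4 + (-1 - 4)))² = ((-3 - 1*5*9)*(-4 - 5))² = ((-3 - 45)*(-9))² = (-48*(-9))² = 432² = 186624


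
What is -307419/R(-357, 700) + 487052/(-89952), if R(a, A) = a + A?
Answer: -993571883/1101912 ≈ -901.68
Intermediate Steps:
R(a, A) = A + a
-307419/R(-357, 700) + 487052/(-89952) = -307419/(700 - 357) + 487052/(-89952) = -307419/343 + 487052*(-1/89952) = -307419*1/343 - 121763/22488 = -43917/49 - 121763/22488 = -993571883/1101912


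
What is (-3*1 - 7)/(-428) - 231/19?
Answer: -49339/4066 ≈ -12.135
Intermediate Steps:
(-3*1 - 7)/(-428) - 231/19 = (-3 - 7)*(-1/428) - 231*1/19 = -10*(-1/428) - 231/19 = 5/214 - 231/19 = -49339/4066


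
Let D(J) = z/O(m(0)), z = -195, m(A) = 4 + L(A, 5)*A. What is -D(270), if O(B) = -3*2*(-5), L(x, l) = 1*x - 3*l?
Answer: 13/2 ≈ 6.5000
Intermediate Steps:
L(x, l) = x - 3*l
m(A) = 4 + A*(-15 + A) (m(A) = 4 + (A - 3*5)*A = 4 + (A - 15)*A = 4 + (-15 + A)*A = 4 + A*(-15 + A))
O(B) = 30 (O(B) = -6*(-5) = 30)
D(J) = -13/2 (D(J) = -195/30 = -195*1/30 = -13/2)
-D(270) = -1*(-13/2) = 13/2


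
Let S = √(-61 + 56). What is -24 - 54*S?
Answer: -24 - 54*I*√5 ≈ -24.0 - 120.75*I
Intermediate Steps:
S = I*√5 (S = √(-5) = I*√5 ≈ 2.2361*I)
-24 - 54*S = -24 - 54*I*√5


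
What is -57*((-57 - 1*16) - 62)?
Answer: 7695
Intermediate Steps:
-57*((-57 - 1*16) - 62) = -57*((-57 - 16) - 62) = -57*(-73 - 62) = -57*(-135) = 7695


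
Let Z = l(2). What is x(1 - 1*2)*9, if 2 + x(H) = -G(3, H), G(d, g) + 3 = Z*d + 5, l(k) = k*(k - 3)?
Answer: 18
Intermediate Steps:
l(k) = k*(-3 + k)
Z = -2 (Z = 2*(-3 + 2) = 2*(-1) = -2)
G(d, g) = 2 - 2*d (G(d, g) = -3 + (-2*d + 5) = -3 + (5 - 2*d) = 2 - 2*d)
x(H) = 2 (x(H) = -2 - (2 - 2*3) = -2 - (2 - 6) = -2 - 1*(-4) = -2 + 4 = 2)
x(1 - 1*2)*9 = 2*9 = 18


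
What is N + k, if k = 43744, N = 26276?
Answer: 70020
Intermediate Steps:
N + k = 26276 + 43744 = 70020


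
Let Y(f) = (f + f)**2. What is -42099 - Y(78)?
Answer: -66435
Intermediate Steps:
Y(f) = 4*f**2 (Y(f) = (2*f)**2 = 4*f**2)
-42099 - Y(78) = -42099 - 4*78**2 = -42099 - 4*6084 = -42099 - 1*24336 = -42099 - 24336 = -66435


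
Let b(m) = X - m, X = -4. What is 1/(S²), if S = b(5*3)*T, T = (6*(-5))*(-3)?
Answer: 1/2924100 ≈ 3.4199e-7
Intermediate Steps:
T = 90 (T = -30*(-3) = 90)
b(m) = -4 - m
S = -1710 (S = (-4 - 5*3)*90 = (-4 - 1*15)*90 = (-4 - 15)*90 = -19*90 = -1710)
1/(S²) = 1/((-1710)²) = 1/2924100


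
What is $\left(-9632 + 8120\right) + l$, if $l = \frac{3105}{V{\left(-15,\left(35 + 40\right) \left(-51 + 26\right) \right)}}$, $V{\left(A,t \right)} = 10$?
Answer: $- \frac{2403}{2} \approx -1201.5$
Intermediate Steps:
$l = \frac{621}{2}$ ($l = \frac{3105}{10} = 3105 \cdot \frac{1}{10} = \frac{621}{2} \approx 310.5$)
$\left(-9632 + 8120\right) + l = \left(-9632 + 8120\right) + \frac{621}{2} = -1512 + \frac{621}{2} = - \frac{2403}{2}$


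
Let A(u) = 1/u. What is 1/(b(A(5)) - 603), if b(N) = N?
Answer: -5/3014 ≈ -0.0016589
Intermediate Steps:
A(u) = 1/u
1/(b(A(5)) - 603) = 1/(1/5 - 603) = 1/(-3014/5) = -5/3014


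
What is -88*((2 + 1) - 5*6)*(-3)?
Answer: -7128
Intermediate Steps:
-88*((2 + 1) - 5*6)*(-3) = -88*(3 - 30)*(-3) = -(-2376)*(-3) = -88*81 = -7128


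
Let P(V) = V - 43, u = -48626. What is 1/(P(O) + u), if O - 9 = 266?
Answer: -1/48394 ≈ -2.0664e-5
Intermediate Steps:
O = 275 (O = 9 + 266 = 275)
P(V) = -43 + V
1/(P(O) + u) = 1/((-43 + 275) - 48626) = 1/(232 - 48626) = 1/(-48394) = -1/48394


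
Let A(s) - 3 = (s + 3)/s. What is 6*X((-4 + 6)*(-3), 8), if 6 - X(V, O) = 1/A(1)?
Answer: 246/7 ≈ 35.143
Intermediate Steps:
A(s) = 3 + (3 + s)/s (A(s) = 3 + (s + 3)/s = 3 + (3 + s)/s)
X(V, O) = 41/7 (X(V, O) = 6 - 1/(4 + 3/1) = 6 - 1/(4 + 3*1) = 6 - 1/(4 + 3) = 6 - 1/7 = 6 - 1*⅐ = 6 - ⅐ = 41/7)
6*X((-4 + 6)*(-3), 8) = 6*(41/7) = 246/7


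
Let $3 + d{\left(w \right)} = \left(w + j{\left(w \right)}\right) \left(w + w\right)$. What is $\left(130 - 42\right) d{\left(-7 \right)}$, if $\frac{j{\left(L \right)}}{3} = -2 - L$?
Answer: $-10120$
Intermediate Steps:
$j{\left(L \right)} = -6 - 3 L$ ($j{\left(L \right)} = 3 \left(-2 - L\right) = -6 - 3 L$)
$d{\left(w \right)} = -3 + 2 w \left(-6 - 2 w\right)$ ($d{\left(w \right)} = -3 + \left(w - \left(6 + 3 w\right)\right) \left(w + w\right) = -3 + \left(-6 - 2 w\right) 2 w = -3 + 2 w \left(-6 - 2 w\right)$)
$\left(130 - 42\right) d{\left(-7 \right)} = \left(130 - 42\right) \left(-3 - -84 - 4 \left(-7\right)^{2}\right) = 88 \left(-3 + 84 - 196\right) = 88 \left(-115\right) = -10120$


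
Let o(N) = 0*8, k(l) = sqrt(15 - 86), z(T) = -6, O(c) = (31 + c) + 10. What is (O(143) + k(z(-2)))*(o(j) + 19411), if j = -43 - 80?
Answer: 3571624 + 19411*I*sqrt(71) ≈ 3.5716e+6 + 1.6356e+5*I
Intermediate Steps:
O(c) = 41 + c
k(l) = I*sqrt(71) (k(l) = sqrt(-71) = I*sqrt(71))
j = -123
o(N) = 0
(O(143) + k(z(-2)))*(o(j) + 19411) = ((41 + 143) + I*sqrt(71))*(0 + 19411) = (184 + I*sqrt(71))*19411 = 3571624 + 19411*I*sqrt(71)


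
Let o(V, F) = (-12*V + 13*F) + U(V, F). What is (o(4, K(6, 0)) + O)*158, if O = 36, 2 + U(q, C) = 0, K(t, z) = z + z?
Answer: -2212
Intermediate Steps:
K(t, z) = 2*z
U(q, C) = -2 (U(q, C) = -2 + 0 = -2)
o(V, F) = -2 - 12*V + 13*F (o(V, F) = (-12*V + 13*F) - 2 = -2 - 12*V + 13*F)
(o(4, K(6, 0)) + O)*158 = ((-2 - 12*4 + 13*(2*0)) + 36)*158 = ((-2 - 48 + 13*0) + 36)*158 = ((-2 - 48 + 0) + 36)*158 = (-50 + 36)*158 = -14*158 = -2212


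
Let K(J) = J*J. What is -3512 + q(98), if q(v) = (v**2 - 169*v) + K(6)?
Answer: -10434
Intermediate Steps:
K(J) = J**2
q(v) = 36 + v**2 - 169*v (q(v) = (v**2 - 169*v) + 6**2 = (v**2 - 169*v) + 36 = 36 + v**2 - 169*v)
-3512 + q(98) = -3512 + (36 + 98**2 - 169*98) = -3512 + (36 + 9604 - 16562) = -3512 - 6922 = -10434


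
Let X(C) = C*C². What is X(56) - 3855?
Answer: 171761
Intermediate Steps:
X(C) = C³
X(56) - 3855 = 56³ - 3855 = 175616 - 3855 = 171761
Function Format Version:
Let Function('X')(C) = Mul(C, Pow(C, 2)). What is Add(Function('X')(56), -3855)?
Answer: 171761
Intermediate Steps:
Function('X')(C) = Pow(C, 3)
Add(Function('X')(56), -3855) = Add(Pow(56, 3), -3855) = Add(175616, -3855) = 171761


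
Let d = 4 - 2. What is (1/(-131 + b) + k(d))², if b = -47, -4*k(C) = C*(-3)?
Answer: 17689/7921 ≈ 2.2332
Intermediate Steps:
d = 2
k(C) = 3*C/4 (k(C) = -C*(-3)/4 = -(-3)*C/4 = 3*C/4)
(1/(-131 + b) + k(d))² = (1/(-131 - 47) + (¾)*2)² = (1/(-178) + 3/2)² = (-1/178 + 3/2)² = (133/89)² = 17689/7921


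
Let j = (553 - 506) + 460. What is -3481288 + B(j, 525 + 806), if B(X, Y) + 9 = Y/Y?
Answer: -3481296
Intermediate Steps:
j = 507 (j = 47 + 460 = 507)
B(X, Y) = -8 (B(X, Y) = -9 + Y/Y = -9 + 1 = -8)
-3481288 + B(j, 525 + 806) = -3481288 - 8 = -3481296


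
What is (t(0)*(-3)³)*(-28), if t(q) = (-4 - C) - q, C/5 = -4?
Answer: 12096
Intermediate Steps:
C = -20 (C = 5*(-4) = -20)
t(q) = 16 - q (t(q) = (-4 - 1*(-20)) - q = (-4 + 20) - q = 16 - q)
(t(0)*(-3)³)*(-28) = ((16 - 1*0)*(-3)³)*(-28) = ((16 + 0)*(-27))*(-28) = (16*(-27))*(-28) = -432*(-28) = 12096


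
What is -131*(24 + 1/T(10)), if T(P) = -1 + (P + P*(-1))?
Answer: -3013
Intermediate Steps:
T(P) = -1 (T(P) = -1 + (P - P) = -1 + 0 = -1)
-131*(24 + 1/T(10)) = -131*(24 + 1/(-1)) = -131*(24 - 1) = -131*23 = -3013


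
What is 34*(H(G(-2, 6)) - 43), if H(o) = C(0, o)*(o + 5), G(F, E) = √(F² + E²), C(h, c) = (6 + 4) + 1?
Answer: 408 + 748*√10 ≈ 2773.4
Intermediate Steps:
C(h, c) = 11 (C(h, c) = 10 + 1 = 11)
G(F, E) = √(E² + F²)
H(o) = 55 + 11*o (H(o) = 11*(o + 5) = 11*(5 + o) = 55 + 11*o)
34*(H(G(-2, 6)) - 43) = 34*((55 + 11*√(6² + (-2)²)) - 43) = 34*((55 + 11*√(36 + 4)) - 43) = 34*((55 + 11*√40) - 43) = 34*((55 + 11*(2*√10)) - 43) = 34*((55 + 22*√10) - 43) = 34*(12 + 22*√10) = 408 + 748*√10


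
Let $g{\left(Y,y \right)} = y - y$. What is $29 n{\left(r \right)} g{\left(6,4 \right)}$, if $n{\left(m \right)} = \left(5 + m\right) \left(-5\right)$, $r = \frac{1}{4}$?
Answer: $0$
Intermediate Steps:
$r = \frac{1}{4} \approx 0.25$
$n{\left(m \right)} = -25 - 5 m$
$g{\left(Y,y \right)} = 0$
$29 n{\left(r \right)} g{\left(6,4 \right)} = 29 \left(-25 - \frac{5}{4}\right) 0 = 29 \left(- \frac{105}{4}\right) 0 = \left(- \frac{3045}{4}\right) 0 = 0$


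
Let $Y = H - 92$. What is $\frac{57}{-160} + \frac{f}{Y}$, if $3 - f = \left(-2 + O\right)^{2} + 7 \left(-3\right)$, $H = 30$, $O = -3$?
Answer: $- \frac{1687}{4960} \approx -0.34012$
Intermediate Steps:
$Y = -62$ ($Y = 30 - 92 = -62$)
$f = -1$ ($f = 3 - \left(\left(-2 - 3\right)^{2} + 7 \left(-3\right)\right) = 3 - \left(\left(-5\right)^{2} - 21\right) = 3 - \left(25 - 21\right) = 3 - 4 = -1$)
$\frac{57}{-160} + \frac{f}{Y} = \frac{57}{-160} - \frac{1}{-62} = 57 \left(- \frac{1}{160}\right) - - \frac{1}{62} = - \frac{57}{160} + \frac{1}{62} = - \frac{1687}{4960}$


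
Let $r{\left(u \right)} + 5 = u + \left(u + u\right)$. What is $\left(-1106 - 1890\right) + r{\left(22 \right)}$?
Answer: $-2935$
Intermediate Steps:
$r{\left(u \right)} = -5 + 3 u$ ($r{\left(u \right)} = -5 + \left(u + \left(u + u\right)\right) = -5 + \left(u + 2 u\right) = -5 + 3 u$)
$\left(-1106 - 1890\right) + r{\left(22 \right)} = \left(-1106 - 1890\right) + \left(-5 + 3 \cdot 22\right) = -2996 + \left(-5 + 66\right) = -2996 + 61 = -2935$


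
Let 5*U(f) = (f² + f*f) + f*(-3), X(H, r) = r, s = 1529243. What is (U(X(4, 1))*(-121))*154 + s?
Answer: 7664849/5 ≈ 1.5330e+6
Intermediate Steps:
U(f) = -3*f/5 + 2*f²/5 (U(f) = ((f² + f*f) + f*(-3))/5 = ((f² + f²) - 3*f)/5 = (2*f² - 3*f)/5 = (-3*f + 2*f²)/5 = -3*f/5 + 2*f²/5)
(U(X(4, 1))*(-121))*154 + s = (((⅕)*1*(-3 + 2*1))*(-121))*154 + 1529243 = (((⅕)*1*(-3 + 2))*(-121))*154 + 1529243 = (((⅕)*1*(-1))*(-121))*154 + 1529243 = -⅕*(-121)*154 + 1529243 = (121/5)*154 + 1529243 = 18634/5 + 1529243 = 7664849/5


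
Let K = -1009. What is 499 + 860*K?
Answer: -867241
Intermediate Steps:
499 + 860*K = 499 + 860*(-1009) = 499 - 867740 = -867241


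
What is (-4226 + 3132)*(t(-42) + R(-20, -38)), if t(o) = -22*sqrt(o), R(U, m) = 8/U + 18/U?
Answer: 7111/5 + 24068*I*sqrt(42) ≈ 1422.2 + 1.5598e+5*I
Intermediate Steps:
R(U, m) = 26/U
(-4226 + 3132)*(t(-42) + R(-20, -38)) = (-4226 + 3132)*(-22*I*sqrt(42) + 26/(-20)) = -1094*(-22*I*sqrt(42) + 26*(-1/20)) = -1094*(-22*I*sqrt(42) - 13/10) = -1094*(-13/10 - 22*I*sqrt(42)) = 7111/5 + 24068*I*sqrt(42)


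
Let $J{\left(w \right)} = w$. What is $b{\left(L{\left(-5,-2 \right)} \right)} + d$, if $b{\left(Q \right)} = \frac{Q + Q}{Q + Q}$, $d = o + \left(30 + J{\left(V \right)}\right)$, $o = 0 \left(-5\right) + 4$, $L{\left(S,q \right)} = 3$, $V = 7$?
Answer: $42$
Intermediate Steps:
$o = 4$ ($o = 0 + 4 = 4$)
$d = 41$ ($d = 4 + \left(30 + 7\right) = 4 + 37 = 41$)
$b{\left(Q \right)} = 1$ ($b{\left(Q \right)} = \frac{2 Q}{2 Q} = 2 Q \frac{1}{2 Q} = 1$)
$b{\left(L{\left(-5,-2 \right)} \right)} + d = 1 + 41 = 42$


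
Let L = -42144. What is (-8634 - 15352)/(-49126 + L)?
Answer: 11993/45635 ≈ 0.26280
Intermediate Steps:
(-8634 - 15352)/(-49126 + L) = (-8634 - 15352)/(-49126 - 42144) = -23986/(-91270) = -23986*(-1/91270) = 11993/45635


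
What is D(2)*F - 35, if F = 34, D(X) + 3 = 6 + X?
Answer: 135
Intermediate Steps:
D(X) = 3 + X (D(X) = -3 + (6 + X) = 3 + X)
D(2)*F - 35 = (3 + 2)*34 - 35 = 5*34 - 35 = 170 - 35 = 135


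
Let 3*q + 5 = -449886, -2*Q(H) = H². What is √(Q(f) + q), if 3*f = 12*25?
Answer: I*√1394673/3 ≈ 393.65*I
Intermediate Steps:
f = 100 (f = (12*25)/3 = (⅓)*300 = 100)
Q(H) = -H²/2
q = -449891/3 (q = -5/3 + (⅓)*(-449886) = -5/3 - 149962 = -449891/3 ≈ -1.4996e+5)
√(Q(f) + q) = √(-½*100² - 449891/3) = √(-½*10000 - 449891/3) = √(-5000 - 449891/3) = √(-464891/3) = I*√1394673/3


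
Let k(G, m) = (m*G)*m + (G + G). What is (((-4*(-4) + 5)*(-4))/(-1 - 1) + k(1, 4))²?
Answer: 3600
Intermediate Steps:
k(G, m) = 2*G + G*m² (k(G, m) = (G*m)*m + 2*G = G*m² + 2*G = 2*G + G*m²)
(((-4*(-4) + 5)*(-4))/(-1 - 1) + k(1, 4))² = (((-4*(-4) + 5)*(-4))/(-1 - 1) + 1*(2 + 4²))² = (((16 + 5)*(-4))/(-2) + 1*(2 + 16))² = ((21*(-4))*(-½) + 1*18)² = (-84*(-½) + 18)² = (42 + 18)² = 60² = 3600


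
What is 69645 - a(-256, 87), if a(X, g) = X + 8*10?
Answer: 69821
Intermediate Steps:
a(X, g) = 80 + X (a(X, g) = X + 80 = 80 + X)
69645 - a(-256, 87) = 69645 - (80 - 256) = 69645 - 1*(-176) = 69645 + 176 = 69821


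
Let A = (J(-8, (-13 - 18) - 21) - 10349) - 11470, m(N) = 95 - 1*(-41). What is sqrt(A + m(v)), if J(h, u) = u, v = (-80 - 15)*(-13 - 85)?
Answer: 3*I*sqrt(2415) ≈ 147.43*I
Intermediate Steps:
v = 9310 (v = -95*(-98) = 9310)
m(N) = 136 (m(N) = 95 + 41 = 136)
A = -21871 (A = (((-13 - 18) - 21) - 10349) - 11470 = ((-31 - 21) - 10349) - 11470 = (-52 - 10349) - 11470 = -10401 - 11470 = -21871)
sqrt(A + m(v)) = sqrt(-21871 + 136) = sqrt(-21735) = 3*I*sqrt(2415)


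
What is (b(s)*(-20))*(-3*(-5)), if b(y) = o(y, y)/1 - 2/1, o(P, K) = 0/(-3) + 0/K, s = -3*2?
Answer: 600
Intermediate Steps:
s = -6
o(P, K) = 0 (o(P, K) = 0*(-⅓) + 0 = 0 + 0 = 0)
b(y) = -2 (b(y) = 0/1 - 2/1 = 0*1 - 2*1 = 0 - 2 = -2)
(b(s)*(-20))*(-3*(-5)) = (-2*(-20))*(-3*(-5)) = 40*15 = 600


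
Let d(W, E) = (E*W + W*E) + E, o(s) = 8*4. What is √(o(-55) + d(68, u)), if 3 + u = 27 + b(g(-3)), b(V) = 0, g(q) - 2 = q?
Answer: 2*√830 ≈ 57.619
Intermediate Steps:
g(q) = 2 + q
o(s) = 32
u = 24 (u = -3 + (27 + 0) = -3 + 27 = 24)
d(W, E) = E + 2*E*W (d(W, E) = (E*W + E*W) + E = 2*E*W + E = E + 2*E*W)
√(o(-55) + d(68, u)) = √(32 + 24*(1 + 2*68)) = √(32 + 24*(1 + 136)) = √(32 + 24*137) = √(32 + 3288) = √3320 = 2*√830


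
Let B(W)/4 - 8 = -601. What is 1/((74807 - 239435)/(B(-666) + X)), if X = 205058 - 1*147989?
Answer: -54697/164628 ≈ -0.33225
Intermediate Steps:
B(W) = -2372 (B(W) = 32 + 4*(-601) = 32 - 2404 = -2372)
X = 57069 (X = 205058 - 147989 = 57069)
1/((74807 - 239435)/(B(-666) + X)) = 1/((74807 - 239435)/(-2372 + 57069)) = 1/(-164628/54697) = -54697/164628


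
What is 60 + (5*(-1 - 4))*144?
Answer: -3540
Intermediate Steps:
60 + (5*(-1 - 4))*144 = 60 + (5*(-5))*144 = 60 - 25*144 = 60 - 3600 = -3540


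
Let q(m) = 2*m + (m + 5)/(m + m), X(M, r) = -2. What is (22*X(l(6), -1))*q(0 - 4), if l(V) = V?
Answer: 715/2 ≈ 357.50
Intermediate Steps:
q(m) = 2*m + (5 + m)/(2*m) (q(m) = 2*m + (5 + m)/((2*m)) = 2*m + (5 + m)*(1/(2*m)) = 2*m + (5 + m)/(2*m))
(22*X(l(6), -1))*q(0 - 4) = (22*(-2))*((5 + (0 - 4)*(1 + 4*(0 - 4)))/(2*(0 - 4))) = -22*(5 - 4*(1 + 4*(-4)))/(-4) = -22*(-1)*(5 - 4*(1 - 16))/4 = -22*(-1)*(5 - 4*(-15))/4 = -22*(-1)*(5 + 60)/4 = -22*(-1)*65/4 = -44*(-65/8) = 715/2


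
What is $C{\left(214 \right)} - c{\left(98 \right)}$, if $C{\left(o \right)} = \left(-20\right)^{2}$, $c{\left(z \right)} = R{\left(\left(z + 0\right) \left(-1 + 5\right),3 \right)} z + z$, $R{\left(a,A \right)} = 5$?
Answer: $-188$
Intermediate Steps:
$c{\left(z \right)} = 6 z$ ($c{\left(z \right)} = 5 z + z = 6 z$)
$C{\left(o \right)} = 400$
$C{\left(214 \right)} - c{\left(98 \right)} = 400 - 6 \cdot 98 = 400 - 588 = -188$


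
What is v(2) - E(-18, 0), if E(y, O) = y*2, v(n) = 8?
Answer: 44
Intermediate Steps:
E(y, O) = 2*y
v(2) - E(-18, 0) = 8 - 2*(-18) = 8 - 1*(-36) = 8 + 36 = 44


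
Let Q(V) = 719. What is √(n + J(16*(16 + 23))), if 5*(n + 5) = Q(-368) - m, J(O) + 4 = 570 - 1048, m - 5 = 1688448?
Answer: 13*I*√50005/5 ≈ 581.41*I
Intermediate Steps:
m = 1688453 (m = 5 + 1688448 = 1688453)
J(O) = -482 (J(O) = -4 + (570 - 1048) = -4 - 478 = -482)
n = -1687759/5 (n = -5 + (719 - 1*1688453)/5 = -5 + (719 - 1688453)/5 = -5 + (⅕)*(-1687734) = -5 - 1687734/5 = -1687759/5 ≈ -3.3755e+5)
√(n + J(16*(16 + 23))) = √(-1687759/5 - 482) = √(-1690169/5) = 13*I*√50005/5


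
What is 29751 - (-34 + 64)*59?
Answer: 27981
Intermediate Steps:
29751 - (-34 + 64)*59 = 29751 - 30*59 = 29751 - 1*1770 = 29751 - 1770 = 27981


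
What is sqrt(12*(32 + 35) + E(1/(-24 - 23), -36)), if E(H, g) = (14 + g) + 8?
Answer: sqrt(790) ≈ 28.107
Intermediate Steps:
E(H, g) = 22 + g
sqrt(12*(32 + 35) + E(1/(-24 - 23), -36)) = sqrt(12*(32 + 35) + (22 - 36)) = sqrt(12*67 - 14) = sqrt(804 - 14) = sqrt(790)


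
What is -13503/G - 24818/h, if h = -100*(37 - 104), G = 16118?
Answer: -61310828/13498825 ≈ -4.5419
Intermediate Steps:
h = 6700 (h = -100*(-67) = 6700)
-13503/G - 24818/h = -13503/16118 - 24818/6700 = -13503*1/16118 - 24818*1/6700 = -13503/16118 - 12409/3350 = -61310828/13498825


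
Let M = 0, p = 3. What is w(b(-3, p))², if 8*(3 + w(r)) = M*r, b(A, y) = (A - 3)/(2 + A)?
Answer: 9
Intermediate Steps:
b(A, y) = (-3 + A)/(2 + A)
w(r) = -3 (w(r) = -3 + (0*r)/8 = -3 + (⅛)*0 = -3 + 0 = -3)
w(b(-3, p))² = (-3)² = 9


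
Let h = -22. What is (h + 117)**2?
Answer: 9025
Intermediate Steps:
(h + 117)**2 = (-22 + 117)**2 = 95**2 = 9025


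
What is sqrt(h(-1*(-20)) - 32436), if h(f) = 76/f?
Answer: I*sqrt(810805)/5 ≈ 180.09*I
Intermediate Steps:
sqrt(h(-1*(-20)) - 32436) = sqrt(76/((-1*(-20))) - 32436) = sqrt(76/20 - 32436) = sqrt(76*(1/20) - 32436) = sqrt(19/5 - 32436) = sqrt(-162161/5) = I*sqrt(810805)/5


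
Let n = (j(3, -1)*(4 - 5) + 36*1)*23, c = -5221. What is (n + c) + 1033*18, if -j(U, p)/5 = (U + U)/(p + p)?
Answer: 13856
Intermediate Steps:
j(U, p) = -5*U/p (j(U, p) = -5*(U + U)/(p + p) = -5*2*U/(2*p) = -5*2*U*1/(2*p) = -5*U/p)
n = 483 (n = ((-5*3/(-1))*(4 - 5) + 36*1)*23 = (-5*3*(-1)*(-1) + 36)*23 = (15*(-1) + 36)*23 = (-15 + 36)*23 = 21*23 = 483)
(n + c) + 1033*18 = (483 - 5221) + 1033*18 = -4738 + 18594 = 13856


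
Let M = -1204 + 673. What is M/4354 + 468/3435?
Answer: 71229/4985330 ≈ 0.014288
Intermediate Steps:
M = -531
M/4354 + 468/3435 = -531/4354 + 468/3435 = -531*1/4354 + 468*(1/3435) = -531/4354 + 156/1145 = 71229/4985330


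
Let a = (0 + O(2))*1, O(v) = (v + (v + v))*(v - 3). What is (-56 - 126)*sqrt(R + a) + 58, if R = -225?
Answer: 58 - 182*I*sqrt(231) ≈ 58.0 - 2766.2*I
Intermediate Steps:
O(v) = 3*v*(-3 + v) (O(v) = (v + 2*v)*(-3 + v) = (3*v)*(-3 + v) = 3*v*(-3 + v))
a = -6 (a = (0 + 3*2*(-3 + 2))*1 = (0 + 3*2*(-1))*1 = (0 - 6)*1 = -6*1 = -6)
(-56 - 126)*sqrt(R + a) + 58 = (-56 - 126)*sqrt(-225 - 6) + 58 = -182*I*sqrt(231) + 58 = 58 - 182*I*sqrt(231)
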